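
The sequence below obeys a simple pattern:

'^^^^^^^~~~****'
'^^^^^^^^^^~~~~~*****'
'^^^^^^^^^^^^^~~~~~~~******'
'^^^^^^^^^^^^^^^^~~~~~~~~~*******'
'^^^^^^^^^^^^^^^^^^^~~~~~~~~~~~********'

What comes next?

Term n consists of 3n+1 ^'s, followed by 2n-1 ~'s, followed by n+2 *'s, where the shown terms are n = 2, 3, 4, 5, 6.
For the next term, n = 7, so the run lengths are 22, 13, 9.

^^^^^^^^^^^^^^^^^^^^^^~~~~~~~~~~~~~*********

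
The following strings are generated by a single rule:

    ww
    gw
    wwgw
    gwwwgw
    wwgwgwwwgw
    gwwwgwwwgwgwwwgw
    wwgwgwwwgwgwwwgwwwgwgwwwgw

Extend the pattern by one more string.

gwwwgwwwgwgwwwgwwwgwgwwwgwgwwwgwwwgwgwwwgw

From term 3 onward, concatenate the second-to-last term with the last: ww·gw = wwgw, gw·wwgw = gwwwgw, …
The next term joins gwwwgwwwgwgwwwgw and wwgwgwwwgwgwwwgwwwgwgwwwgw.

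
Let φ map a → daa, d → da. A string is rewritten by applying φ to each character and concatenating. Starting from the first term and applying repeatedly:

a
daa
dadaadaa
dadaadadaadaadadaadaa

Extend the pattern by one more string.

dadaadadaadaadadaadadaadaadadaadaadadaadadaadaadadaadaa

Replace each of the 21 characters of dadaadadaadaadadaadaa in place — da daa da daa daa da daa da daa daa da daa daa da daa da daa daa da daa daa — and concatenate.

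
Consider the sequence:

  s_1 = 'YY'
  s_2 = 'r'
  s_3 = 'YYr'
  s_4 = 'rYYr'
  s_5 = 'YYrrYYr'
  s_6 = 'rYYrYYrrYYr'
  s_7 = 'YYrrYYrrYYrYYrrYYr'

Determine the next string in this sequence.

rYYrYYrrYYrYYrrYYrrYYrYYrrYYr

From term 3 onward, concatenate the second-to-last term with the last: YY·r = YYr, r·YYr = rYYr, …
The next term joins rYYrYYrrYYr and YYrrYYrrYYrYYrrYYr.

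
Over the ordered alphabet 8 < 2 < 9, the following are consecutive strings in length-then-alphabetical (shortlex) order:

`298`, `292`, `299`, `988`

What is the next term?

982

Treat 988 as a base-3 numeral over the given alphabet and add one, carrying through any trailing 9's.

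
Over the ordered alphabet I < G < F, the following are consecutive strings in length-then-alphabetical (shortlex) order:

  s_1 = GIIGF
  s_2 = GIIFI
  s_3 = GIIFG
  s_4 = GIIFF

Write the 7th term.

GIGIF

Advancing 3 positions from GIIFF through GIIFF → GIGII → GIGIG reaches term 7.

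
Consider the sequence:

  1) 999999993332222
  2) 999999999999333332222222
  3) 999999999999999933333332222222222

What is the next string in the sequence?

Each string has the form 9^{4n} 3^{2n-1} 2^{3n-2}, where the shown terms are n = 2, 3, 4.
For the next term, n = 5, so the run lengths are 20, 9, 13.

999999999999999999993333333332222222222222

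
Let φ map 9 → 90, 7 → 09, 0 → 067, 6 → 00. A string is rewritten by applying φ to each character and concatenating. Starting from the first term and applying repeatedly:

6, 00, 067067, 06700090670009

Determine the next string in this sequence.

Replace each of the 14 characters of 06700090670009 in place — 067 00 09 067 067 067 90 067 00 09 067 067 067 90 — and concatenate.

067000906706706790067000906706706790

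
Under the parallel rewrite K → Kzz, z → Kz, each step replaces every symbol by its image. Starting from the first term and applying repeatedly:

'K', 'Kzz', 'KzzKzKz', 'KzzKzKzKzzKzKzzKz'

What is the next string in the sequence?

KzzKzKzKzzKzKzzKzKzzKzKzKzzKzKzzKzKzKzzKz

Applying the rule to each of the 17 symbols of KzzKzKzKzzKzKzzKz gives the pieces Kzz Kz Kz Kzz Kz Kzz Kz Kzz Kz Kz Kzz Kz Kzz Kz Kz Kzz Kz, which concatenate to the answer.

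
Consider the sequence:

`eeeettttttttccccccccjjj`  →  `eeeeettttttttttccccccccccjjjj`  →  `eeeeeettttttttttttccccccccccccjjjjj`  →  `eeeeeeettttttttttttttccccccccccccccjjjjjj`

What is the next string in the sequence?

Term n consists of n+1 e's, followed by 2n+2 t's, followed by 2n+2 c's, followed by n j's, where the shown terms are n = 3, 4, 5, 6.
For the next term, n = 7, so the run lengths are 8, 16, 16, 7.

eeeeeeeettttttttttttttttccccccccccccccccjjjjjjj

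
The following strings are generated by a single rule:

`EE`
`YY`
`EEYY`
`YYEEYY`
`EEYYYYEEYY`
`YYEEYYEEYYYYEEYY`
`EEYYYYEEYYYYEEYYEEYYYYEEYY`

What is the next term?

YYEEYYEEYYYYEEYYEEYYYYEEYYYYEEYYEEYYYYEEYY

This is a Fibonacci-style word recurrence s(k) = s(k−2)·s(k−1): e.g. EE·YY = EEYY.
The next term joins YYEEYYEEYYYYEEYY and EEYYYYEEYYYYEEYYEEYYYYEEYY.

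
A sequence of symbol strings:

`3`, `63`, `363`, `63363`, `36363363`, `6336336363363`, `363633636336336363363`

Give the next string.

6336336363363363633636336336363363

This is a Fibonacci-style word recurrence s(k) = s(k−2)·s(k−1): e.g. 3·63 = 363.
The next term joins 6336336363363 and 363633636336336363363.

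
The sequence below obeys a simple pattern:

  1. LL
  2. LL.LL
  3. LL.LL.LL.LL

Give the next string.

Every step duplicates the string with '.' between the halves.
Doubling LL.LL.LL.LL with '.' between the halves:

LL.LL.LL.LL.LL.LL.LL.LL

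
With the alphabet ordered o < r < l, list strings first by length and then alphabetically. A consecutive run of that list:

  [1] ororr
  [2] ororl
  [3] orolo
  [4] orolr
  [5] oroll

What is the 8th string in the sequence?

Continuing the enumeration 3 steps past oroll: oroll → orroo → orror → (answer).

orrol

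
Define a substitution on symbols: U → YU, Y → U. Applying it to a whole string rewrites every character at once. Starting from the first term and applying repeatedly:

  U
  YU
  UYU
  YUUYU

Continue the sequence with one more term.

UYUYUUYU

Rewriting each symbol of YUUYU: Y→U, U→YU, U→YU, Y→U, U→YU, which concatenates to U YU YU U YU.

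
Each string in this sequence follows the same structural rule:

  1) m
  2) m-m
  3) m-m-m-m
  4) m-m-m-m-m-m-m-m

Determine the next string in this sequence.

Every step duplicates the string with '-' between the halves.
One more doubling of m-m-m-m-m-m-m-m gives the answer.

m-m-m-m-m-m-m-m-m-m-m-m-m-m-m-m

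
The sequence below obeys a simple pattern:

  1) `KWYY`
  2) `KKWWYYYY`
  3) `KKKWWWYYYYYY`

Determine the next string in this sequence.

Term n consists of n K's, followed by n W's, followed by 2n Y's (n = 1, 2, …).
For the next term, n = 4, so the run lengths are 4, 4, 8.

KKKKWWWWYYYYYYYY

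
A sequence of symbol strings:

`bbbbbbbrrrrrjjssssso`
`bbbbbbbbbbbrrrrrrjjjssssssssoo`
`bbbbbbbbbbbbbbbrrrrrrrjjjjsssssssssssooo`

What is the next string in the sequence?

Each string has the form b^{4n-1} r^{n+3} j^{n} s^{3n-1} o^{n-1}, where the shown terms are n = 2, 3, 4.
For the next term, n = 5, so the run lengths are 19, 8, 5, 14, 4.

bbbbbbbbbbbbbbbbbbbrrrrrrrrjjjjjssssssssssssssoooo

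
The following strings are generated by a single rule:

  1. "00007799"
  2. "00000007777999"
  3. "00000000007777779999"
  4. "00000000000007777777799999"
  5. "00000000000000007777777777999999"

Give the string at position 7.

The n-th term is 3n+1 0's then 2n 7's then n+1 9's (n = 1, 2, …).
For term 7, n = 7, so the run lengths are 22, 14, 8.

00000000000000000000007777777777777799999999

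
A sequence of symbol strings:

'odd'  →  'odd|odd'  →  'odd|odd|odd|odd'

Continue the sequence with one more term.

Each string is two copies of the previous one joined by '|'.
So the next term is two copies of odd|odd|odd|odd with '|' between the halves.

odd|odd|odd|odd|odd|odd|odd|odd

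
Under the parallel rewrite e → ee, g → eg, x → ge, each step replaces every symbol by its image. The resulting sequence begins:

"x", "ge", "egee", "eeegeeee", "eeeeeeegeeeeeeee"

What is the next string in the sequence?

Applying the rule to each of the 16 symbols of eeeeeeegeeeeeeee gives the pieces ee ee ee ee ee ee ee eg ee ee ee ee ee ee ee ee, which concatenate to the answer.

eeeeeeeeeeeeeeegeeeeeeeeeeeeeeee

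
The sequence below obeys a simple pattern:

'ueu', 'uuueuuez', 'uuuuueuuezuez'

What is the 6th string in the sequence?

uuuuuuuuuuueuuezuezuezuezuez

s(k+1) = uu·s(k)·uez, so each term gains uu as a prefix and uez as a suffix.
From uuuuueuuezuez, 3 further steps: uuuuueuuezuez → uuuuuuueuuezuezuez → uuuuuuuuueuuezuezuezuez → (answer).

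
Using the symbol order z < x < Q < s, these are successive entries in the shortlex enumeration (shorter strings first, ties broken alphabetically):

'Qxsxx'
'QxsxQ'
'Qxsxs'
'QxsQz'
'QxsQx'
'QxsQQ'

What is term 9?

Advancing 3 positions from QxsQQ through QxsQQ → QxsQs → Qxssz reaches term 9.

Qxssx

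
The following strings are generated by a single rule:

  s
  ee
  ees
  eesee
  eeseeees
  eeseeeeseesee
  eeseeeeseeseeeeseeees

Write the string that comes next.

This is a Fibonacci-style word recurrence s(k) = s(k−1)·s(k−2): e.g. ee·s = ees.
So term 8 is eeseeeeseeseeeeseeees·eeseeeeseesee.

eeseeeeseeseeeeseeeeseeseeeeseesee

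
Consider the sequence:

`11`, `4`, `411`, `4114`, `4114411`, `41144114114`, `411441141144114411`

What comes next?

From term 3 onward, concatenate the last term with the second-to-last: 4·11 = 411, 411·4 = 4114, …
So term 8 is 411441141144114411·41144114114.

41144114114411441141144114114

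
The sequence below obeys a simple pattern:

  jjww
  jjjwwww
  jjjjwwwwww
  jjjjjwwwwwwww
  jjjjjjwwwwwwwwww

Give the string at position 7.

jjjjjjjjwwwwwwwwwwwwww

The n-th term is n+1 j's then 2n w's (n = 1, 2, …).
For term 7, n = 7, so the run lengths are 8, 14.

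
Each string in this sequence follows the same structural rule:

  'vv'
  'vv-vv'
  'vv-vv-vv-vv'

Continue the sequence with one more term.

vv-vv-vv-vv-vv-vv-vv-vv

s(k+1) = s(k)·-·s(k) — each term doubles the last with '-' between the halves.
One more doubling of vv-vv-vv-vv gives the answer.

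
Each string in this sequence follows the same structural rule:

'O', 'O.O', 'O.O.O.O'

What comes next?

s(k+1) = s(k)·.·s(k) — each term doubles the last with '.' between the halves.
One more doubling of O.O.O.O gives the answer.

O.O.O.O.O.O.O.O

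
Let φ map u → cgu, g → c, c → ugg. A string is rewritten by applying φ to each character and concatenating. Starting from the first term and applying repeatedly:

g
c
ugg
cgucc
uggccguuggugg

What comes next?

Rewriting the 13 symbols of uggccguuggugg one by one yields cgu c c ugg ugg c cgu cgu c c cgu c c; concatenated:

cguccugguggccgucgucccgucc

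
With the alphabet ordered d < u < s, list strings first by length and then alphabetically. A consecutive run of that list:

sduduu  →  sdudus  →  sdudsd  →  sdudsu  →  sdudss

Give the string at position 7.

sduudu

Stepping forward 2 times from sdudss: sdudss → sduudd, then the target.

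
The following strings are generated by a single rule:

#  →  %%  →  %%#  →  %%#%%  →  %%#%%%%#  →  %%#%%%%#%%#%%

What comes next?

%%#%%%%#%%#%%%%#%%%%#

This is a Fibonacci-style word recurrence s(k) = s(k−1)·s(k−2): e.g. %%·# = %%#.
The next term joins %%#%%%%#%%#%% and %%#%%%%#.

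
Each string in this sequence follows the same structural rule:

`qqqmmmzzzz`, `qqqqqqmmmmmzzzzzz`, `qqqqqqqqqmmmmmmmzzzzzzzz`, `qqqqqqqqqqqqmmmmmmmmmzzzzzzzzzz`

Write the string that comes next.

The n-th term is 3n q's then 2n+1 m's then 2n+2 z's (n = 1, 2, …).
At n = 5 the blocks have lengths 15, 11, 12.

qqqqqqqqqqqqqqqmmmmmmmmmmmzzzzzzzzzzzz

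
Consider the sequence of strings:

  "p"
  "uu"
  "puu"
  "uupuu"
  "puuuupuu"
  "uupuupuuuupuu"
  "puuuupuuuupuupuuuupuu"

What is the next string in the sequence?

This is a Fibonacci-style word recurrence s(k) = s(k−2)·s(k−1): e.g. p·uu = puu.
So term 8 is uupuupuuuupuu·puuuupuuuupuupuuuupuu.

uupuupuuuupuupuuuupuuuupuupuuuupuu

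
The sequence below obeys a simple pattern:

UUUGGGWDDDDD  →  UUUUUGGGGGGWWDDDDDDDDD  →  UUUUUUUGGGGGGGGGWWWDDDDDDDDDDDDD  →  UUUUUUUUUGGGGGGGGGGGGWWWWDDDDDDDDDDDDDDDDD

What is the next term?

Each string has the form U^{2n+1} G^{3n} W^{n} D^{4n+1} (n = 1, 2, …).
Setting n = 5 gives 11, 15, 5, 21 characters in each block.

UUUUUUUUUUUGGGGGGGGGGGGGGGWWWWWDDDDDDDDDDDDDDDDDDDDD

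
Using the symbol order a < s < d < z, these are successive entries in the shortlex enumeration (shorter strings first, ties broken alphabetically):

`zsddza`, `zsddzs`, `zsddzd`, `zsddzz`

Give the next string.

The successor of zsddzz increments the rightmost position that isn't already z and resets every position after it to a.

zsdzaa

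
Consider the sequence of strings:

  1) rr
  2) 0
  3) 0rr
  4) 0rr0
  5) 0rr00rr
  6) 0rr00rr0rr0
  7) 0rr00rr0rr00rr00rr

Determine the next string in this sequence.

0rr00rr0rr00rr00rr0rr00rr0rr0

Each term (from the third on) is the previous term followed by the one before it: term 3 = 0·rr = 0rr.
So term 8 is 0rr00rr0rr00rr00rr·0rr00rr0rr0.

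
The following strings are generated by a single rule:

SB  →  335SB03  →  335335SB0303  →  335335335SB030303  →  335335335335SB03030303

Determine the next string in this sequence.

Every step adds 335 to the front and 03 to the end of the previous string.
Applying this once more to 335335335335SB03030303:

335335335335335SB0303030303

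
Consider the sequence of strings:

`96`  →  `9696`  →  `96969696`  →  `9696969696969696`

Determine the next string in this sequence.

Each string is two copies of the previous one concatenated.
Doubling 9696969696969696:

96969696969696969696969696969696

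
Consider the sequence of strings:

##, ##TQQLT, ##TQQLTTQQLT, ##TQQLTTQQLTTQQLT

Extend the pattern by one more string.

The strings grow by a fixed suffix TQQLT each time.
One more step from ##TQQLTTQQLTTQQLT gives the answer.

##TQQLTTQQLTTQQLTTQQLT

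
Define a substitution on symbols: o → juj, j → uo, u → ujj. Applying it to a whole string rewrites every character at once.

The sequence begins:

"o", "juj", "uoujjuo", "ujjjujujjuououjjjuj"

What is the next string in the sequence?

Applying the rule to each of the 19 symbols of ujjjujujjuououjjjuj gives the pieces ujj uo uo uo ujj uo ujj uo uo ujj juj ujj juj ujj uo uo uo ujj uo, which concatenate to the answer.

ujjuouououjjuoujjuououjjjujujjjujujjuouououjjuo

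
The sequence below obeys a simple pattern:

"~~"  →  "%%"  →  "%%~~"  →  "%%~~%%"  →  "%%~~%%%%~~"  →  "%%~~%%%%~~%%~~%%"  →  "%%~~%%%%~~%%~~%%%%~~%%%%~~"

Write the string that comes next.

%%~~%%%%~~%%~~%%%%~~%%%%~~%%~~%%%%~~%%~~%%

Each term (from the third on) is the previous term followed by the one before it: term 3 = %%·~~ = %%~~.
So term 8 is %%~~%%%%~~%%~~%%%%~~%%%%~~·%%~~%%%%~~%%~~%%.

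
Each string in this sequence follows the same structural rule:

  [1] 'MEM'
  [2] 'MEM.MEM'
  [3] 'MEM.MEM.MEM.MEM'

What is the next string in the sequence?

Every step duplicates the string with '.' between the halves.
One more doubling of MEM.MEM.MEM.MEM gives the answer.

MEM.MEM.MEM.MEM.MEM.MEM.MEM.MEM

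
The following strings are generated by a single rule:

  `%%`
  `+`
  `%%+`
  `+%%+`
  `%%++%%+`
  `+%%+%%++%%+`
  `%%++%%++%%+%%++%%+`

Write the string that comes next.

+%%+%%++%%+%%++%%++%%+%%++%%+

From term 3 onward, concatenate the second-to-last term with the last: %%·+ = %%+, +·%%+ = +%%+, …
The next term joins +%%+%%++%%+ and %%++%%++%%+%%++%%+.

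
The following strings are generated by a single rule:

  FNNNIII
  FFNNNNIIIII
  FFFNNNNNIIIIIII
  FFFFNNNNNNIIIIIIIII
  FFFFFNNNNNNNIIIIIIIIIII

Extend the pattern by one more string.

Each string has the form F^{n} N^{n+2} I^{2n+1} (n = 1, 2, …).
For the next term, n = 6, so the run lengths are 6, 8, 13.

FFFFFFNNNNNNNNIIIIIIIIIIIII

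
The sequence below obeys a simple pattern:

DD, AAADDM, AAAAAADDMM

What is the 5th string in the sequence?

AAAAAAAAAAAADDMMMM

Each term wraps the previous one in AAA on the left and M on the right.
From AAAAAADDMM, 2 further steps: AAAAAADDMM → AAAAAAAAADDMMM → (answer).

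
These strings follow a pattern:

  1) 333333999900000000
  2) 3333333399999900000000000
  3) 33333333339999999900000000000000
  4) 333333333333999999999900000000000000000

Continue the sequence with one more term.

Reading off run lengths: 3 runs 6, 8, 10, 12; 9 runs 4, 6, 8, 10; 0 runs 8, 11, 14, 17 — each is linear in n, where the shown terms are n = 2, 3, 4, 5.
At n = 6 the blocks have lengths 14, 12, 20.

3333333333333399999999999900000000000000000000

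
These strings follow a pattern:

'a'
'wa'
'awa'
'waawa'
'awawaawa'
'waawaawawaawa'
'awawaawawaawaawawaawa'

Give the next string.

waawaawawaawaawawaawawaawaawawaawa

This is a Fibonacci-style word recurrence s(k) = s(k−2)·s(k−1): e.g. a·wa = awa.
Continuing: waawaawawaawa · awawaawawaawaawawaawa gives term 8.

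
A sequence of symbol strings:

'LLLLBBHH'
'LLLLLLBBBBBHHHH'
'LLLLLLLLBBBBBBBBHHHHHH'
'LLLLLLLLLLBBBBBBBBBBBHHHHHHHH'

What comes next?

LLLLLLLLLLLLBBBBBBBBBBBBBBHHHHHHHHHH

Reading off run lengths: L runs 4, 6, 8, 10; B runs 2, 5, 8, 11; H runs 2, 4, 6, 8 — each is linear in n (n = 1, 2, …).
Setting n = 5 gives 12, 14, 10 characters in each block.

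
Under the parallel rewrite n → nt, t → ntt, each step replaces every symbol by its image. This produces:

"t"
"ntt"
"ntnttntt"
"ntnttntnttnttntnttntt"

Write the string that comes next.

ntnttntnttnttntnttntnttnttntnttnttntnttntnttnttntnttntt

Applying the rule to each of the 21 symbols of ntnttntnttnttntnttntt gives the pieces nt ntt nt ntt ntt nt ntt nt ntt ntt nt ntt ntt nt ntt nt ntt ntt nt ntt ntt, which concatenate to the answer.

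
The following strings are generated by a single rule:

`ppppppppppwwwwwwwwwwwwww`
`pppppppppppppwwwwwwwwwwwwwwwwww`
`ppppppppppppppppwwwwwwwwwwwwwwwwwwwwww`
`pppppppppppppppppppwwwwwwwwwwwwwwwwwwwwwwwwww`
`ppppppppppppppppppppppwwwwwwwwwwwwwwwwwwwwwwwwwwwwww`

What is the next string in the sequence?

Term n consists of 3n+1 p's, followed by 4n+2 w's, where the shown terms are n = 3, 4, 5, 6, 7.
For the next term, n = 8, so the run lengths are 25, 34.

pppppppppppppppppppppppppwwwwwwwwwwwwwwwwwwwwwwwwwwwwwwwwww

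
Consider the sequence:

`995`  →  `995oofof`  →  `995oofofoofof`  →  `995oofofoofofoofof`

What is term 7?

995oofofoofofoofofoofofoofofoofof

Each term is the previous one with oofof appended.
From 995oofofoofofoofof, 3 further steps: 995oofofoofofoofof → 995oofofoofofoofofoofof → 995oofofoofofoofofoofofoofof → (answer).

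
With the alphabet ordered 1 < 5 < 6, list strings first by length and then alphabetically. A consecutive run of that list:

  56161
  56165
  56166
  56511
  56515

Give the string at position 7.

Advancing 2 positions from 56515 through 56515 → 56516 reaches term 7.

56551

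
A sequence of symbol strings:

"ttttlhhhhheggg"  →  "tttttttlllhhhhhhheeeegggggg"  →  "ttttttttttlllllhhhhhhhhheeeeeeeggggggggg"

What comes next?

tttttttttttttlllllllhhhhhhhhhhheeeeeeeeeegggggggggggg

Reading off run lengths: t runs 4, 7, 10; l runs 1, 3, 5; h runs 5, 7, 9; e runs 1, 4, 7; g runs 3, 6, 9 — each is linear in n (n = 1, 2, …).
Setting n = 4 gives 13, 7, 11, 10, 12 characters in each block.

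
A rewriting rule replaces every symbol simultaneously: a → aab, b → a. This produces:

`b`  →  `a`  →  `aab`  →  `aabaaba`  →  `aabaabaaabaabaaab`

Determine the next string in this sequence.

Replace each of the 17 characters of aabaabaaabaabaaab in place — aab aab a aab aab a aab aab aab a aab aab a aab aab aab a — and concatenate.

aabaabaaabaabaaabaabaabaaabaabaaabaabaaba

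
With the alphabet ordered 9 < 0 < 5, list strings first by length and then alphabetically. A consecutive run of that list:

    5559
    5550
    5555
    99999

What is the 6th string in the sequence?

Stepping forward 2 times from 99999: 99999 → 99990, then the target.

99995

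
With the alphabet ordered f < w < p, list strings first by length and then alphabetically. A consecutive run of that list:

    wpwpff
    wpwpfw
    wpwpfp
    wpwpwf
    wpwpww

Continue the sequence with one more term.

wpwpwp

Treat wpwpww as a base-3 numeral over the given alphabet and add one, carrying through any trailing p's.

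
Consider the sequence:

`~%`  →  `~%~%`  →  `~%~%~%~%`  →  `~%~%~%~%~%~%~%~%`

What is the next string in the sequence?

Each string is two copies of the previous one concatenated.
So the next term is two copies of ~%~%~%~%~%~%~%~%.

~%~%~%~%~%~%~%~%~%~%~%~%~%~%~%~%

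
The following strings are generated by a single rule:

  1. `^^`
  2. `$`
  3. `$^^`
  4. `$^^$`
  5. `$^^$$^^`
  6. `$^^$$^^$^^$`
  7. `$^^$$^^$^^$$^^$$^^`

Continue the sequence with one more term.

$^^$$^^$^^$$^^$$^^$^^$$^^$^^$

From term 3 onward, concatenate the last term with the second-to-last: $·^^ = $^^, $^^·$ = $^^$, …
Continuing: $^^$$^^$^^$$^^$$^^ · $^^$$^^$^^$ gives term 8.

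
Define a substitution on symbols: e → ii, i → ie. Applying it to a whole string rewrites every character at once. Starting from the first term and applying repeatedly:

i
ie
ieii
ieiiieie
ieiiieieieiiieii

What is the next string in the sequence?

ieiiieieieiiieiiieiiieieieiiieie

Applying the rule to each of the 16 symbols of ieiiieieieiiieii gives the pieces ie ii ie ie ie ii ie ii ie ii ie ie ie ii ie ie, which concatenate to the answer.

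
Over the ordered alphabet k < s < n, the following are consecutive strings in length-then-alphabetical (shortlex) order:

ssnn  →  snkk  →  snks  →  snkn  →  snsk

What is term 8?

snnk

Stepping forward 3 times from snsk: snsk → snss → snsn, then the target.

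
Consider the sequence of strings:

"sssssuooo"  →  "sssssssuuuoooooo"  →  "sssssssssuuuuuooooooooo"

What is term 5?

Each string has the form s^{2n+3} u^{2n-1} o^{3n} (n = 1, 2, …).
Setting n = 5 gives 13, 9, 15 characters in each block.

sssssssssssssuuuuuuuuuooooooooooooooo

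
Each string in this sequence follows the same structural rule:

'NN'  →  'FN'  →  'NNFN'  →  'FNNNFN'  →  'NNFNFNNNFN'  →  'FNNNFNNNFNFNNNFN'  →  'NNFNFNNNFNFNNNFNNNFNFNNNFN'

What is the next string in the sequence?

From term 3 onward, concatenate the second-to-last term with the last: NN·FN = NNFN, FN·NNFN = FNNNFN, …
So term 8 is FNNNFNNNFNFNNNFN·NNFNFNNNFNFNNNFNNNFNFNNNFN.

FNNNFNNNFNFNNNFNNNFNFNNNFNFNNNFNNNFNFNNNFN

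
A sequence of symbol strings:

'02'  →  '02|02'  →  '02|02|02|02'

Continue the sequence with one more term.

02|02|02|02|02|02|02|02

Each string is two copies of the previous one joined by '|'.
One more doubling of 02|02|02|02 gives the answer.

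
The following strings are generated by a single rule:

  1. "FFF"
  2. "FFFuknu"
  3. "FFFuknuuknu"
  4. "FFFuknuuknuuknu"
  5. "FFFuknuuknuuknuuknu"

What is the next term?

Each term is the previous one with uknu appended.
So the next term is FFFuknuuknuuknuuknu·uknu.

FFFuknuuknuuknuuknuuknu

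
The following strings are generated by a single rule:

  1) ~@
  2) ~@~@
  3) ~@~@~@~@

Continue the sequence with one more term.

~@~@~@~@~@~@~@~@

Every step duplicates the string.
One more doubling of ~@~@~@~@ gives the answer.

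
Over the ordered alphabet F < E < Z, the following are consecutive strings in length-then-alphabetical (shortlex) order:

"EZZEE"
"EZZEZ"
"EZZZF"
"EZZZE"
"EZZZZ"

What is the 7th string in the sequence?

ZFFFE

Stepping forward 2 times from EZZZZ: EZZZZ → ZFFFF, then the target.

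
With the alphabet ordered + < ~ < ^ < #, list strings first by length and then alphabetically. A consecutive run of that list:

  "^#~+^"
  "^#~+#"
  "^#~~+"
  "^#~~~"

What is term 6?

^#~~#

Advancing 2 positions from ^#~~~ through ^#~~~ → ^#~~^ reaches term 6.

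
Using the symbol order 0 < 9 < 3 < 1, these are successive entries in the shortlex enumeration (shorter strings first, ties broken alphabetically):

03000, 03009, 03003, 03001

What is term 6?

Stepping forward 2 times from 03001: 03001 → 03090, then the target.

03099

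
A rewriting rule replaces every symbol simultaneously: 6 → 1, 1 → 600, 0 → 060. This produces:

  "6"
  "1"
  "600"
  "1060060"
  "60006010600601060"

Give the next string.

10600600601060600060106006010606000601060

Replace each of the 17 characters of 60006010600601060 in place — 1 060 060 060 1 060 600 060 1 060 060 1 060 600 060 1 060 — and concatenate.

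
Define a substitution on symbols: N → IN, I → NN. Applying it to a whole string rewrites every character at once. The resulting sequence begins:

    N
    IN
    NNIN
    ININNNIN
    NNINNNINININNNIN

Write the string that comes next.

φ(NNINNNINININNNIN) expands symbol-by-symbol to IN IN NN IN IN IN NN IN NN IN NN IN IN IN NN IN; joining the 16 pieces gives the next term.

ININNNINININNNINNNINNNINININNNIN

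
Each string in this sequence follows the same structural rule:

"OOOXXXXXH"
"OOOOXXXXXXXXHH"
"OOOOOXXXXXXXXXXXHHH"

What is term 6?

OOOOOOOOXXXXXXXXXXXXXXXXXXXXHHHHHH

Term n consists of n+2 O's, followed by 3n+2 X's, followed by n H's (n = 1, 2, …).
For term 6, n = 6, so the run lengths are 8, 20, 6.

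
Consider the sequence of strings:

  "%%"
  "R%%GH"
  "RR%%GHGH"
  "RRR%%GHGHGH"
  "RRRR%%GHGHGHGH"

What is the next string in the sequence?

s(k+1) = R·s(k)·GH, so each term gains R as a prefix and GH as a suffix.
One more step from RRRR%%GHGHGHGH gives the answer.

RRRRR%%GHGHGHGHGH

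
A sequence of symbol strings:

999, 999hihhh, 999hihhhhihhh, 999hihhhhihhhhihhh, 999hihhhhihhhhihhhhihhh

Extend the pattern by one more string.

Each term is the previous one with hihhh appended.
Applying this once more to 999hihhhhihhhhihhhhihhh:

999hihhhhihhhhihhhhihhhhihhh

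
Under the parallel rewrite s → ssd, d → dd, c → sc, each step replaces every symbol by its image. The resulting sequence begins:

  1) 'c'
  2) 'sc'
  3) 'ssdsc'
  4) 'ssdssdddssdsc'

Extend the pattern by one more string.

Rewriting the 13 symbols of ssdssdddssdsc one by one yields ssd ssd dd ssd ssd dd dd dd ssd ssd dd ssd sc; concatenated:

ssdssdddssdssdddddddssdssdddssdsc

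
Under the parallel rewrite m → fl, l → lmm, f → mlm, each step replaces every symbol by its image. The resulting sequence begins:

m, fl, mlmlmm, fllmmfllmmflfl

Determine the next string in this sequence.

φ(fllmmfllmmflfl) expands symbol-by-symbol to mlm lmm lmm fl fl mlm lmm lmm fl fl mlm lmm mlm lmm; joining the 14 pieces gives the next term.

mlmlmmlmmflflmlmlmmlmmflflmlmlmmmlmlmm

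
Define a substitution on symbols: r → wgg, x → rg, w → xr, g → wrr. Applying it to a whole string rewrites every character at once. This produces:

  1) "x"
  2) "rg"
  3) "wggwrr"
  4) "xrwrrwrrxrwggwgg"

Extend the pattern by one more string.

Replace each of the 16 characters of xrwrrwrrxrwggwgg in place — rg wgg xr wgg wgg xr wgg wgg rg wgg xr wrr wrr xr wrr wrr — and concatenate.

rgwggxrwggwggxrwggwggrgwggxrwrrwrrxrwrrwrr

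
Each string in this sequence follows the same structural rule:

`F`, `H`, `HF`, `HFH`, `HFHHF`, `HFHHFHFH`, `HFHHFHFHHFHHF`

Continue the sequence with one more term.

This is a Fibonacci-style word recurrence s(k) = s(k−1)·s(k−2): e.g. H·F = HF.
The next term joins HFHHFHFHHFHHF and HFHHFHFH.

HFHHFHFHHFHHFHFHHFHFH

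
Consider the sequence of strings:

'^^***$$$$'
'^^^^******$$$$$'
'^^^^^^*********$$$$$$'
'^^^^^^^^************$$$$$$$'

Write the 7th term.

^^^^^^^^^^^^^^*********************$$$$$$$$$$

Each string has the form ^^{2n} *^{3n} $^{n+3} (n = 1, 2, …).
At n = 7 the blocks have lengths 14, 21, 10.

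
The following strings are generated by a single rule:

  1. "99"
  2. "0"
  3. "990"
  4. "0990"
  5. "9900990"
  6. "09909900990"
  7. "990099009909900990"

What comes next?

Each term (from the third on) is the two preceding terms concatenated in order: term 3 = 99·0 = 990.
So term 8 is 09909900990·990099009909900990.

09909900990990099009909900990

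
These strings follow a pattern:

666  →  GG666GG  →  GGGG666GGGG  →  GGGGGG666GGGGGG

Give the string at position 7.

Each term wraps the previous one in GG on the left and GG on the right.
From GGGGGG666GGGGGG, 3 further steps: GGGGGG666GGGGGG → GGGGGGGG666GGGGGGGG → GGGGGGGGGG666GGGGGGGGGG → (answer).

GGGGGGGGGGGG666GGGGGGGGGGGG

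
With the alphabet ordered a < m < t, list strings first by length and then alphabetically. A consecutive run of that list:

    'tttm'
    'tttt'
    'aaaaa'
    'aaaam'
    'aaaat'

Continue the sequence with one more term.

aaama

Find the rightmost character of aaaat below t, bump it to the next letter, and reset everything to its right to a.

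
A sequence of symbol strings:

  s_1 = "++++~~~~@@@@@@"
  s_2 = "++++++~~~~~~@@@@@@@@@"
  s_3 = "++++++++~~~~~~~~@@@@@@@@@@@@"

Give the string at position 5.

Term n consists of 2n+2 +'s, followed by 2n+2 ~'s, followed by 3n+3 @'s (n = 1, 2, …).
Setting n = 5 gives 12, 12, 18 characters in each block.

++++++++++++~~~~~~~~~~~~@@@@@@@@@@@@@@@@@@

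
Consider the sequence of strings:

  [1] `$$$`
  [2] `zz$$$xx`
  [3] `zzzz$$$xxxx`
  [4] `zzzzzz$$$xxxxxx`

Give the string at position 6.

zzzzzzzzzz$$$xxxxxxxxxx

Each term wraps the previous one in zz on the left and xx on the right.
From zzzzzz$$$xxxxxx, 2 further steps: zzzzzz$$$xxxxxx → zzzzzzzz$$$xxxxxxxx → (answer).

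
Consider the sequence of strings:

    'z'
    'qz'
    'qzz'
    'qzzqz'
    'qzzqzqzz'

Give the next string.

qzzqzqzzqzzqz

Each term (from the third on) is the previous term followed by the one before it: term 3 = qz·z = qzz.
So term 6 is qzzqzqzz·qzzqz.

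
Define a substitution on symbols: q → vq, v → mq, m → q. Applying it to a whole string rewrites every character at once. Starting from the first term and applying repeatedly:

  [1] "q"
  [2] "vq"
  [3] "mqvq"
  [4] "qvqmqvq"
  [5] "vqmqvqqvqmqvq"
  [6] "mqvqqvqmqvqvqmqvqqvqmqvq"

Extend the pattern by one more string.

Rewriting the 24 symbols of mqvqqvqmqvqvqmqvqqvqmqvq one by one yields q vq mq vq vq mq vq q vq mq vq mq vq q vq mq vq vq mq vq q vq mq vq; concatenated:

qvqmqvqvqmqvqqvqmqvqmqvqqvqmqvqvqmqvqqvqmqvq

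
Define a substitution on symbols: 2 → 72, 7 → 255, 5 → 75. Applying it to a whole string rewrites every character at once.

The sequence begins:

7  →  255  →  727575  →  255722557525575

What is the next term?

Applying the rule to each of the 15 symbols of 255722557525575 gives the pieces 72 75 75 255 72 72 75 75 255 75 72 75 75 255 75, which concatenate to the answer.

727575255727275752557572757525575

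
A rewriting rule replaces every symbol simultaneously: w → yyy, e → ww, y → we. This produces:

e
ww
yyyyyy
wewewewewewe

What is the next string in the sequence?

Rewriting each symbol of wewewewewewe: w→yyy, e→ww, w→yyy, e→ww, w→yyy, e→ww, w→yyy, e→ww, w→yyy, e→ww, w→yyy, e→ww, which concatenates to yyy ww yyy ww yyy ww yyy ww yyy ww yyy ww.

yyywwyyywwyyywwyyywwyyywwyyyww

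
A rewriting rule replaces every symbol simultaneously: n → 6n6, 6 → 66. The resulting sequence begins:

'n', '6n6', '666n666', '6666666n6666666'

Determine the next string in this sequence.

φ(6666666n6666666) expands symbol-by-symbol to 66 66 66 66 66 66 66 6n6 66 66 66 66 66 66 66; joining the 15 pieces gives the next term.

666666666666666n666666666666666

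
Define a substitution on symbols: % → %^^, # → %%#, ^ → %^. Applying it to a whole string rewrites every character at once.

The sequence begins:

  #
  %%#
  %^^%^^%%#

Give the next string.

%^^%^%^%^^%^%^%^^%^^%%#

Expanding %^^%^^%%#: %→%^^, ^→%^, ^→%^, %→%^^, ^→%^, ^→%^, %→%^^, %→%^^, #→%%#. Concatenated: %^^ %^ %^ %^^ %^ %^ %^^ %^^ %%#.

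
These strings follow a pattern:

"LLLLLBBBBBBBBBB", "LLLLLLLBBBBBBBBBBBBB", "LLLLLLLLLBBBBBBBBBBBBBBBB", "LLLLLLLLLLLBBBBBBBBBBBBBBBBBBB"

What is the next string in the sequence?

LLLLLLLLLLLLLBBBBBBBBBBBBBBBBBBBBBB

Reading off run lengths: L runs 5, 7, 9, 11; B runs 10, 13, 16, 19 — each is linear in n, where the shown terms are n = 3, 4, 5, 6.
At n = 7 the blocks have lengths 13, 22.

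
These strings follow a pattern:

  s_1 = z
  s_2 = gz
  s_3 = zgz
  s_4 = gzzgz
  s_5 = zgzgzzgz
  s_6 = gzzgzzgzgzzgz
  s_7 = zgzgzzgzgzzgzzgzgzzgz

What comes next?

This is a Fibonacci-style word recurrence s(k) = s(k−2)·s(k−1): e.g. z·gz = zgz.
So term 8 is gzzgzzgzgzzgz·zgzgzzgzgzzgzzgzgzzgz.

gzzgzzgzgzzgzzgzgzzgzgzzgzzgzgzzgz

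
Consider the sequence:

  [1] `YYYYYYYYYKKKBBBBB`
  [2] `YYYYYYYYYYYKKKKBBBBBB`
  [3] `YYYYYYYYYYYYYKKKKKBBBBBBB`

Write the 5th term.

YYYYYYYYYYYYYYYYYKKKKKKKBBBBBBBBB

The n-th term is 2n+3 Y's then n K's then n+2 B's, where the shown terms are n = 3, 4, 5.
At n = 7 the blocks have lengths 17, 7, 9.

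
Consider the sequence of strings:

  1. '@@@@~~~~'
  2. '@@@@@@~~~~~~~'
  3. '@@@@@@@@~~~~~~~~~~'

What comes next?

The n-th term is 2n+2 @'s then 3n+1 ~'s (n = 1, 2, …).
Setting n = 4 gives 10, 13 characters in each block.

@@@@@@@@@@~~~~~~~~~~~~~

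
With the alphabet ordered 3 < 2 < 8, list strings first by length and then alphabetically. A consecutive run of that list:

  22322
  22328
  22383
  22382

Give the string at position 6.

Stepping forward 2 times from 22382: 22382 → 22388, then the target.

22233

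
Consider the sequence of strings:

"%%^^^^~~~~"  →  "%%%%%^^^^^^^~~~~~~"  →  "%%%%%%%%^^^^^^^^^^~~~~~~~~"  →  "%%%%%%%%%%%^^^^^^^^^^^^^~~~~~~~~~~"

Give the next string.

%%%%%%%%%%%%%%^^^^^^^^^^^^^^^^~~~~~~~~~~~~

Each string has the form %^{3n-1} ^^{3n+1} ~^{2n+2} (n = 1, 2, …).
For the next term, n = 5, so the run lengths are 14, 16, 12.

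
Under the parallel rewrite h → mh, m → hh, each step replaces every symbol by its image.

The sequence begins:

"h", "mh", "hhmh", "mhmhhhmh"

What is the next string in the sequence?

hhmhhhmhmhmhhhmh

Rewriting each symbol of mhmhhhmh: m→hh, h→mh, m→hh, h→mh, h→mh, h→mh, m→hh, h→mh, which concatenates to hh mh hh mh mh mh hh mh.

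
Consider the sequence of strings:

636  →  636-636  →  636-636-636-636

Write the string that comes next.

s(k+1) = s(k)·-·s(k) — each term doubles the last with '-' between the halves.
One more doubling of 636-636-636-636 gives the answer.

636-636-636-636-636-636-636-636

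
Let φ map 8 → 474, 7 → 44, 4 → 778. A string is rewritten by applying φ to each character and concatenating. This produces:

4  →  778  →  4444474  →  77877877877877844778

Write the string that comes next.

444447444444744444474444447444444747787784444474

φ(77877877877877844778) expands symbol-by-symbol to 44 44 474 44 44 474 44 44 474 44 44 474 44 44 474 778 778 44 44 474; joining the 20 pieces gives the next term.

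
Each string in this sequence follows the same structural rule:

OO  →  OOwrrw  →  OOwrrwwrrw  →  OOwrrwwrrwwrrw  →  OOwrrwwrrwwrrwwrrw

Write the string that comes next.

OOwrrwwrrwwrrwwrrwwrrw

Each term is the previous one with wrrw appended.
So the next term is OOwrrwwrrwwrrwwrrw·wrrw.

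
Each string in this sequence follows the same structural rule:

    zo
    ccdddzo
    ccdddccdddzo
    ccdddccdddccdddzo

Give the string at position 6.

ccdddccdddccdddccdddccdddzo

The strings grow by a fixed prefix ccddd each time.
From ccdddccdddccdddzo, 2 further steps: ccdddccdddccdddzo → ccdddccdddccdddccdddzo → (answer).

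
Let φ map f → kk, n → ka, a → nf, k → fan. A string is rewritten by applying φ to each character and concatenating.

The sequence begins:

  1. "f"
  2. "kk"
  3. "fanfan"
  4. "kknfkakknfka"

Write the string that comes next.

Rewriting each symbol of kknfkakknfka: k→fan, k→fan, n→ka, f→kk, k→fan, a→nf, k→fan, k→fan, n→ka, f→kk, k→fan, a→nf, which concatenates to fan fan ka kk fan nf fan fan ka kk fan nf.

fanfankakkfannffanfankakkfannf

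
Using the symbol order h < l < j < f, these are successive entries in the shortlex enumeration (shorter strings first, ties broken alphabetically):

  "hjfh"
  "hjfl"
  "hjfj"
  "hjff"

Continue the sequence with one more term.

Find the rightmost character of hjff below f, bump it to the next letter, and reset everything to its right to h.

hfhh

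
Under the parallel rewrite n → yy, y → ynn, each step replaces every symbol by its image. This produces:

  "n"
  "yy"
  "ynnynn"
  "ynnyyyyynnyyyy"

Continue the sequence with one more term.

Rewriting the 14 symbols of ynnyyyyynnyyyy one by one yields ynn yy yy ynn ynn ynn ynn ynn yy yy ynn ynn ynn ynn; concatenated:

ynnyyyyynnynnynnynnynnyyyyynnynnynnynn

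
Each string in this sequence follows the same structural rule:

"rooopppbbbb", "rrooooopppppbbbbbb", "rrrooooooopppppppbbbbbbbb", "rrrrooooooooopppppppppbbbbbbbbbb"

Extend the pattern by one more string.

Term n consists of n-1 r's, followed by 2n-1 o's, followed by 2n-1 p's, followed by 2n b's, where the shown terms are n = 2, 3, 4, 5.
At n = 6 the blocks have lengths 5, 11, 11, 12.

rrrrrooooooooooopppppppppppbbbbbbbbbbbb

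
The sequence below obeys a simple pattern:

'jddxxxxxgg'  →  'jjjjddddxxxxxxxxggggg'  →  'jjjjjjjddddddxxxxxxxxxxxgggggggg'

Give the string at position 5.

Term n consists of 3n-2 j's, followed by 2n d's, followed by 3n+2 x's, followed by 3n-1 g's (n = 1, 2, …).
For term 5, n = 5, so the run lengths are 13, 10, 17, 14.

jjjjjjjjjjjjjddddddddddxxxxxxxxxxxxxxxxxgggggggggggggg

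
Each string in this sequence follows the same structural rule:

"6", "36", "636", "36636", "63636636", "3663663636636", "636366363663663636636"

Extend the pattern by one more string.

Each term (from the third on) is the two preceding terms concatenated in order: term 3 = 6·36 = 636.
So term 8 is 3663663636636·636366363663663636636.

3663663636636636366363663663636636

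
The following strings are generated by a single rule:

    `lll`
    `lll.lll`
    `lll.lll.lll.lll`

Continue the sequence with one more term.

lll.lll.lll.lll.lll.lll.lll.lll

s(k+1) = s(k)·.·s(k) — each term doubles the last with '.' between the halves.
One more doubling of lll.lll.lll.lll gives the answer.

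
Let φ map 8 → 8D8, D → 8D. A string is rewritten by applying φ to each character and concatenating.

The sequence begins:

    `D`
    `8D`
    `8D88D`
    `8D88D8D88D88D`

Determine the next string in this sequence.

φ(8D88D8D88D88D) expands symbol-by-symbol to 8D8 8D 8D8 8D8 8D 8D8 8D 8D8 8D8 8D 8D8 8D8 8D; joining the 13 pieces gives the next term.

8D88D8D88D88D8D88D8D88D88D8D88D88D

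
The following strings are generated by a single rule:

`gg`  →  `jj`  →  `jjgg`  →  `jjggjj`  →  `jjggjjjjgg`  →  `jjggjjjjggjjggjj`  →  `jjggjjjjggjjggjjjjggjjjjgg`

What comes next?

jjggjjjjggjjggjjjjggjjjjggjjggjjjjggjjggjj

From term 3 onward, concatenate the last term with the second-to-last: jj·gg = jjgg, jjgg·jj = jjggjj, …
So term 8 is jjggjjjjggjjggjjjjggjjjjgg·jjggjjjjggjjggjj.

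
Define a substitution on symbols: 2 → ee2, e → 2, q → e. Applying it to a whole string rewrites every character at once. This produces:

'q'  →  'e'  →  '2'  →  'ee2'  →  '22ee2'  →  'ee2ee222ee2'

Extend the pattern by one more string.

22ee222ee2ee2ee222ee2

Rewriting each symbol of ee2ee222ee2: e→2, e→2, 2→ee2, e→2, e→2, 2→ee2, 2→ee2, 2→ee2, e→2, e→2, 2→ee2, which concatenates to 2 2 ee2 2 2 ee2 ee2 ee2 2 2 ee2.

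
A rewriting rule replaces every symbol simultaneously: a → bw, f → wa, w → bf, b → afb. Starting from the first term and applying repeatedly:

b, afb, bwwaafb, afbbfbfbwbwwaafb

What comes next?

bwwaafbafbwaafbwaafbbfafbbfbfbwbwwaafb

Replace each of the 16 characters of afbbfbfbwbwwaafb in place — bw wa afb afb wa afb wa afb bf afb bf bf bw bw wa afb — and concatenate.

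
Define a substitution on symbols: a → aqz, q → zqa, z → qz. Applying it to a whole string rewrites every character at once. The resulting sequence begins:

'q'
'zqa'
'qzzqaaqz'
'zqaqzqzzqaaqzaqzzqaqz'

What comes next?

qzzqaaqzzqaqzzqaqzqzzqaaqzaqzzqaqzaqzzqaqzqzzqaaqzzqaqz

Replace each of the 21 characters of zqaqzqzzqaaqzaqzzqaqz in place — qz zqa aqz zqa qz zqa qz qz zqa aqz aqz zqa qz aqz zqa qz qz zqa aqz zqa qz — and concatenate.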